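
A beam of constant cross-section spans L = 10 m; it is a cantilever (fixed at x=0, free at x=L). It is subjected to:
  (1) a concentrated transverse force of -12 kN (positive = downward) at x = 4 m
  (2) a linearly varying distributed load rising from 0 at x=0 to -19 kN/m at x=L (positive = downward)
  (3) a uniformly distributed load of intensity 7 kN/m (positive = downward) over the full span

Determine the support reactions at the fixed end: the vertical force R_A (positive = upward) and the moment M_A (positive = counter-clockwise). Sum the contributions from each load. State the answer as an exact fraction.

R_A = -37 kN, M_A = -994/3 kN·m

Load 1 — point force P=-12 kN at a=4 m (b=L-a=6):
  R_A = P = (-12) = -12 kN
  M_A = Pa = (-12)·4 = -48 kN·m
Load 2 — triangular load w₀=-19 kN/m (0→w₀ over full span):
  R_A = w₀L/2 = (-19)·10/2 = -95 kN
  M_A = w₀L²/3 = (-19)·10²/3 = -1900/3 kN·m
Load 3 — uniform load w=7 kN/m over full span:
  R_A = wL = 7·10 = 70 kN
  M_A = wL²/2 = 7·10²/2 = 350 kN·m
Superposition: R_A = -37 kN, M_A = -994/3 kN·m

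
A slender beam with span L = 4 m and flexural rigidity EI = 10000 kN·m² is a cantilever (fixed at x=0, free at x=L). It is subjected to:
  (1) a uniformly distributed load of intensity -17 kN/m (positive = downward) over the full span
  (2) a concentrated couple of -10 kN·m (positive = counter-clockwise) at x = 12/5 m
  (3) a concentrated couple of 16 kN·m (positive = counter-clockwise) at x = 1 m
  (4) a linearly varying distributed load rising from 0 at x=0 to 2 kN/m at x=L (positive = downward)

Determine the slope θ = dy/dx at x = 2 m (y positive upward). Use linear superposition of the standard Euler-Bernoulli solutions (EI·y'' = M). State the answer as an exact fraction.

Load 1 — uniform load w=-17 kN/m over full span:
  θ_1 = -wx(x²-3Lx+3L²)/(6EI) = -(-17)·2·(2²-3·4·2+3·4²)/(6·10000) = 119/7500 rad
Load 2 — applied couple M₀=-10 kN·m at a=12/5 m (b=L-a=8/5):
  θ_2 = M₀x/EI  [x≤a] = (-10)·2/10000 = -1/500 rad
Load 3 — applied couple M₀=16 kN·m at a=1 m (b=L-a=3):
  θ_3 = M₀a/EI  [x>a] = 16·1/10000 = 1/625 rad
Load 4 — triangular load w₀=2 kN/m (0→w₀ over full span):
  θ_4 = (w₀Lx²/4-w₀L²x/3-w₀x⁴/(24L))/EI = (2·4·2²/4-2·4²·2/3-2·2⁴/(24·4))/10000 = -41/30000 rad
Superposition: θ = Σ θ_i = 141/10000 rad ≈ 0.014100 rad

θ(2) = 141/10000 rad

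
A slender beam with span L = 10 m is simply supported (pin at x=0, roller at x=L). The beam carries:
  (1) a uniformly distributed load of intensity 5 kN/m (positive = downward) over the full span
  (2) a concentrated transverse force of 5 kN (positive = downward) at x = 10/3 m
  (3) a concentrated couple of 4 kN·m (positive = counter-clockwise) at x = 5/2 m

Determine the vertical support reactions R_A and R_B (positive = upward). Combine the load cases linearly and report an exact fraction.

Load 1 — uniform load w=5 kN/m over full span:
  R_A = wL/2 = 5·10/2 = 25 kN
  R_B = wL/2 = 5·10/2 = 25 kN
Load 2 — point force P=5 kN at a=10/3 m (b=L-a=20/3):
  R_A = Pb/L = 5·(20/3)/10 = 10/3 kN
  R_B = Pa/L = 5·(10/3)/10 = 5/3 kN
Load 3 — applied couple M₀=4 kN·m at a=5/2 m (b=L-a=15/2):
  R_A = M₀/L = 4/10 = 2/5 kN
  R_B = -M₀/L = -4/10 = -2/5 kN
Superposition: R_A = 431/15 kN, R_B = 394/15 kN

R_A = 431/15 kN, R_B = 394/15 kN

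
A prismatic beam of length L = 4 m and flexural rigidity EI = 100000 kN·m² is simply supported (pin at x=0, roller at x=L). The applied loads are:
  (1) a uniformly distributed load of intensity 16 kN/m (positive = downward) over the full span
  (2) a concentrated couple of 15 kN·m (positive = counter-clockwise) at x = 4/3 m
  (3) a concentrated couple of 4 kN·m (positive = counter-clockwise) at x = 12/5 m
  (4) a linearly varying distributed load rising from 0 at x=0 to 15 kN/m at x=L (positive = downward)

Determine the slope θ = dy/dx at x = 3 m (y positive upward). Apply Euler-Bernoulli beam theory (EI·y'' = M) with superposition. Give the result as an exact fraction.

θ(3) = 93437/240000000 rad

Load 1 — uniform load w=16 kN/m over full span:
  θ_1 = -w(L³-6Lx²+4x³)/(24EI) = -16·(4³-6·4·3²+4·3³)/(24·100000) = 11/37500 rad
Load 2 — applied couple M₀=15 kN·m at a=4/3 m (b=L-a=8/3):
  θ_2 = (M₀x²/(2L)-M₀(x-a)+C₁)/EI  [x>a] with C₁=M₀(3b²-L²)/(6L)=10/3 = (15·3²/(2·4)-15·(3-(4/3))+(10/3))/100000 = -23/480000 rad
Load 3 — applied couple M₀=4 kN·m at a=12/5 m (b=L-a=8/5):
  θ_3 = (M₀x²/(2L)-M₀(x-a)+C₁)/EI  [x>a] with C₁=M₀(3b²-L²)/(6L)=-104/75 = (4·3²/(2·4)-4·(3-(12/5))+(-104/75))/100000 = 107/15000000 rad
Load 4 — triangular load w₀=15 kN/m (0→w₀ over full span):
  θ_4 = -w₀(7L⁴-30L²x²+15x⁴)/(360LEI) = -15·(7·4⁴-30·4²·3²+15·3⁴)/(360·4·100000) = 1313/9600000 rad
Superposition: θ = Σ θ_i = 93437/240000000 rad ≈ 0.000389 rad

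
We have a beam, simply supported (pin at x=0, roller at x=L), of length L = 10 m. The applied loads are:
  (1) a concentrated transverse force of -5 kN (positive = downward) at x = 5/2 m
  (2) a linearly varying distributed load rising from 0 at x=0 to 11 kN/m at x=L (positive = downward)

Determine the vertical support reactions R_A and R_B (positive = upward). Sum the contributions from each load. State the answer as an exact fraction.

Load 1 — point force P=-5 kN at a=5/2 m (b=L-a=15/2):
  R_A = Pb/L = (-5)·(15/2)/10 = -15/4 kN
  R_B = Pa/L = (-5)·(5/2)/10 = -5/4 kN
Load 2 — triangular load w₀=11 kN/m (0→w₀ over full span):
  R_A = w₀L/6 = 11·10/6 = 55/3 kN
  R_B = w₀L/3 = 11·10/3 = 110/3 kN
Superposition: R_A = 175/12 kN, R_B = 425/12 kN

R_A = 175/12 kN, R_B = 425/12 kN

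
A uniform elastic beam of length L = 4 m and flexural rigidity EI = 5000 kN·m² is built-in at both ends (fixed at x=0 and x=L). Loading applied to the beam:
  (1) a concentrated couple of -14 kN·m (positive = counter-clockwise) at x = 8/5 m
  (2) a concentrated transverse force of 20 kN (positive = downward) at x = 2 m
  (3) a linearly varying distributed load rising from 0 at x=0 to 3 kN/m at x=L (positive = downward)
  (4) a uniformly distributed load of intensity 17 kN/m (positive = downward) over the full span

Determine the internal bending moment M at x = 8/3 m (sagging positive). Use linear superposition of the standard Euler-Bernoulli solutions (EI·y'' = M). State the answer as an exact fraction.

M(8/3) = 9422/675 kN·m

Load 1 — applied couple M₀=-14 kN·m at a=8/5 m (b=L-a=12/5):
  M_1 = R_Ax - M_A - M₀  [x>a] with R_A=-126/25, M_A=-42/25 = (-126/25)·(8/3) - (-42/25) - (-14) = 56/25 kN·m
Load 2 — point force P=20 kN at a=2 m (b=L-a=2):
  M_2 = Pa²(a+3b)(L-x)/L³ - Pa²b/L²  [x>a] = 20·2²·(2+3·2)·(4-(8/3))/4³ - 20·2²·2/4² = 10/3 kN·m
Load 3 — triangular load w₀=3 kN/m (0→w₀ over full span):
  M_3 = 3w₀Lx/20 - w₀L²/30 - w₀x³/(6L) = 3·3·4·(8/3)/20 - 3·4²/30 - 3·(8/3)³/(6·4) = 112/135 kN·m
Load 4 — uniform load w=17 kN/m over full span:
  M_4 = wLx/2 - wL²/12 - wx²/2 = 17·4·(8/3)/2 - 17·4²/12 - 17·(8/3)²/2 = 68/9 kN·m
Superposition: M = Σ M_i = 9422/675 kN·m ≈ 13.958519 kN·m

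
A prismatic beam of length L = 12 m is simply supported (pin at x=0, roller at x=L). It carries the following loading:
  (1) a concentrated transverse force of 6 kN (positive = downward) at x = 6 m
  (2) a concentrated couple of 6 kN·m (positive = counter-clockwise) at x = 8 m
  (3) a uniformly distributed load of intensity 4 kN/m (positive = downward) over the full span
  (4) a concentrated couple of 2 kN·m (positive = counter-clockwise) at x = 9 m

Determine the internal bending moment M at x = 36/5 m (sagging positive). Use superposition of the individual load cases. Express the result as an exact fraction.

M(36/5) = 2208/25 kN·m

Load 1 — point force P=6 kN at a=6 m (b=L-a=6):
  M_1 = Pa(L-x)/L  [x>a] = 6·6·(12-(36/5))/12 = 72/5 kN·m
Load 2 — applied couple M₀=6 kN·m at a=8 m (b=L-a=4):
  M_2 = M₀x/L  [x≤a] = 6·(36/5)/12 = 18/5 kN·m
Load 3 — uniform load w=4 kN/m over full span:
  M_3 = wx(L-x)/2 = 4·(36/5)·(12-(36/5))/2 = 1728/25 kN·m
Load 4 — applied couple M₀=2 kN·m at a=9 m (b=L-a=3):
  M_4 = M₀x/L  [x≤a] = 2·(36/5)/12 = 6/5 kN·m
Superposition: M = Σ M_i = 2208/25 kN·m ≈ 88.320000 kN·m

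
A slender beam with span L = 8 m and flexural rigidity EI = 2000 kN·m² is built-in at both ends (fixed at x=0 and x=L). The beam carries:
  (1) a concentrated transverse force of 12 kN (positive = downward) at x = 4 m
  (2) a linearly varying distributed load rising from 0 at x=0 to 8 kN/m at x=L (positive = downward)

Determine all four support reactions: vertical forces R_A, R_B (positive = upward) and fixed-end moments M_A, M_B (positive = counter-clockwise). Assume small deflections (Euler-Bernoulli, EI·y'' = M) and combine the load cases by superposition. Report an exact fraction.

Load 1 — point force P=12 kN at a=4 m (b=L-a=4):
  R_A = Pb²(3a+b)/L³ = 12·4²·(3·4+4)/8³ = 6 kN
  M_A = Pab²/L² = 12·4·4²/8² = 12 kN·m
  R_B = Pa²(a+3b)/L³ = 12·4²·(4+3·4)/8³ = 6 kN
  M_B = -Pa²b/L² = -12·4²·4/8² = -12 kN·m
Load 2 — triangular load w₀=8 kN/m (0→w₀ over full span):
  R_A = 3w₀L/20 = 3·8·8/20 = 48/5 kN
  M_A = w₀L²/30 = 8·8²/30 = 256/15 kN·m
  R_B = 7w₀L/20 = 7·8·8/20 = 112/5 kN
  M_B = -w₀L²/20 = -8·8²/20 = -128/5 kN·m
Superposition: R_A = 78/5 kN, M_A = 436/15 kN·m, R_B = 142/5 kN, M_B = -188/5 kN·m

R_A = 78/5 kN, M_A = 436/15 kN·m, R_B = 142/5 kN, M_B = -188/5 kN·m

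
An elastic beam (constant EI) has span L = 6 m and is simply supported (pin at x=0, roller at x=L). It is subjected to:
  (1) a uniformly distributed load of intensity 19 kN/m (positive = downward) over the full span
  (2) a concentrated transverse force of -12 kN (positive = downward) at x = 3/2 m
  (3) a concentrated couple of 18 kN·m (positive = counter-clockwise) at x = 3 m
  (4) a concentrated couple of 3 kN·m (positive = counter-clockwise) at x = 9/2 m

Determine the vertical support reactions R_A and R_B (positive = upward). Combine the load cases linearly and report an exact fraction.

R_A = 103/2 kN, R_B = 101/2 kN

Load 1 — uniform load w=19 kN/m over full span:
  R_A = wL/2 = 19·6/2 = 57 kN
  R_B = wL/2 = 19·6/2 = 57 kN
Load 2 — point force P=-12 kN at a=3/2 m (b=L-a=9/2):
  R_A = Pb/L = (-12)·(9/2)/6 = -9 kN
  R_B = Pa/L = (-12)·(3/2)/6 = -3 kN
Load 3 — applied couple M₀=18 kN·m at a=3 m (b=L-a=3):
  R_A = M₀/L = 18/6 = 3 kN
  R_B = -M₀/L = -18/6 = -3 kN
Load 4 — applied couple M₀=3 kN·m at a=9/2 m (b=L-a=3/2):
  R_A = M₀/L = 3/6 = 1/2 kN
  R_B = -M₀/L = -3/6 = -1/2 kN
Superposition: R_A = 103/2 kN, R_B = 101/2 kN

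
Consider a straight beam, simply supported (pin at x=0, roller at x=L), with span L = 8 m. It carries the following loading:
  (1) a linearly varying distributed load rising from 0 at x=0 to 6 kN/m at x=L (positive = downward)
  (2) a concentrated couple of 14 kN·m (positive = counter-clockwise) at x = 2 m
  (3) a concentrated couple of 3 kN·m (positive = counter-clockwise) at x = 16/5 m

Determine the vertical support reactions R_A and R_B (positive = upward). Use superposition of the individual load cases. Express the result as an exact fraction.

Load 1 — triangular load w₀=6 kN/m (0→w₀ over full span):
  R_A = w₀L/6 = 6·8/6 = 8 kN
  R_B = w₀L/3 = 6·8/3 = 16 kN
Load 2 — applied couple M₀=14 kN·m at a=2 m (b=L-a=6):
  R_A = M₀/L = 14/8 = 7/4 kN
  R_B = -M₀/L = -14/8 = -7/4 kN
Load 3 — applied couple M₀=3 kN·m at a=16/5 m (b=L-a=24/5):
  R_A = M₀/L = 3/8 kN
  R_B = -M₀/L = -3/8 kN
Superposition: R_A = 81/8 kN, R_B = 111/8 kN

R_A = 81/8 kN, R_B = 111/8 kN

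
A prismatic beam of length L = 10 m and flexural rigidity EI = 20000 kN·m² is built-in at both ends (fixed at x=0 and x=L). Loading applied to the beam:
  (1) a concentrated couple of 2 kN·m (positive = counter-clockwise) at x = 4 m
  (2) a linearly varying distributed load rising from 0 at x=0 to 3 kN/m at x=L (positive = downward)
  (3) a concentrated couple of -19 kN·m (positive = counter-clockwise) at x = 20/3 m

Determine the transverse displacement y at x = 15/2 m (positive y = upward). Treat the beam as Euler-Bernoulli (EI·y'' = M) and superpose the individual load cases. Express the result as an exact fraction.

Load 1 — applied couple M₀=2 kN·m at a=4 m (b=L-a=6):
  y_1 = (R_Ax³/6 - M_Ax²/2 - M₀(x-a)²/2)/EI  [x>a] with R_A=36/125, M_A=6/25 = ((36/125)·(15/2)³/6 - (6/25)·(15/2)²/2 - 2·((15/2)-4)²/2)/20000 = 1/16000 m
Load 2 — triangular load w₀=3 kN/m (0→w₀ over full span):
  y_2 = -w₀x²(L-x)²(x+2L)/(120LEI) = -3·(15/2)²·(10-(15/2))²·((15/2)+2·10)/(120·10·20000) = -99/81920 m
Load 3 — applied couple M₀=-19 kN·m at a=20/3 m (b=L-a=10/3):
  y_3 = (R_Ax³/6 - M_Ax²/2 - M₀(x-a)²/2)/EI  [x>a] with R_A=-38/15, M_A=-19/3 = ((-38/15)·(15/2)³/6 - (-19/3)·(15/2)²/2 - (-19)·((15/2)-(20/3))²/2)/20000 = 19/57600 m
Superposition: y = Σ y_i = -15043/18432000 m ≈ -0.000816 m

y(15/2) = -15043/18432000 m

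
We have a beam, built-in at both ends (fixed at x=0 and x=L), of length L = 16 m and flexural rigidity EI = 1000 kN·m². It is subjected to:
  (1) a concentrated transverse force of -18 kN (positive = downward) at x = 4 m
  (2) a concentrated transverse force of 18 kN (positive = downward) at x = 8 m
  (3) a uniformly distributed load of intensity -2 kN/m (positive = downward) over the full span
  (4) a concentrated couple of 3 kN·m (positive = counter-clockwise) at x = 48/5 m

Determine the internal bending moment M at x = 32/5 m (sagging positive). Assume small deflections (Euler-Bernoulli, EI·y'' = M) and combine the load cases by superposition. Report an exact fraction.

Load 1 — point force P=-18 kN at a=4 m (b=L-a=12):
  M_1 = Pa²(a+3b)(L-x)/L³ - Pa²b/L²  [x>a] = (-18)·4²·(4+3·12)·(16-(32/5))/16³ - (-18)·4²·12/16² = -27/2 kN·m
Load 2 — point force P=18 kN at a=8 m (b=L-a=8):
  M_2 = Pb²(3a+b)x/L³ - Pab²/L²  [x≤a] = 18·8²·(3·8+8)·(32/5)/16³ - 18·8·8²/16² = 108/5 kN·m
Load 3 — uniform load w=-2 kN/m over full span:
  M_3 = wLx/2 - wL²/12 - wx²/2 = (-2)·16·(32/5)/2 - (-2)·16²/12 - (-2)·(32/5)²/2 = -1408/75 kN·m
Load 4 — applied couple M₀=3 kN·m at a=48/5 m (b=L-a=32/5):
  M_4 = R_Ax - M_A  [x≤a] with R_A=27/100, M_A=24/25 = (27/100)·(32/5) - (24/25) = 96/125 kN·m
Superposition: M = Σ M_i = -7429/750 kN·m ≈ -9.905333 kN·m

M(32/5) = -7429/750 kN·m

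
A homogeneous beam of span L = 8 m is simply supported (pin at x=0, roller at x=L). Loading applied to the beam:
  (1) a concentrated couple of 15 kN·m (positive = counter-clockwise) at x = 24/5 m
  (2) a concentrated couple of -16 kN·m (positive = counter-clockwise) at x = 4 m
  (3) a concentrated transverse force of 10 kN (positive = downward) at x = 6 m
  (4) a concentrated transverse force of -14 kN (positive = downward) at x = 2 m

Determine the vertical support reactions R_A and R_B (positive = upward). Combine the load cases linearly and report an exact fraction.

Load 1 — applied couple M₀=15 kN·m at a=24/5 m (b=L-a=16/5):
  R_A = M₀/L = 15/8 kN
  R_B = -M₀/L = -15/8 kN
Load 2 — applied couple M₀=-16 kN·m at a=4 m (b=L-a=4):
  R_A = M₀/L = (-16)/8 = -2 kN
  R_B = -M₀/L = -(-16)/8 = 2 kN
Load 3 — point force P=10 kN at a=6 m (b=L-a=2):
  R_A = Pb/L = 10·2/8 = 5/2 kN
  R_B = Pa/L = 10·6/8 = 15/2 kN
Load 4 — point force P=-14 kN at a=2 m (b=L-a=6):
  R_A = Pb/L = (-14)·6/8 = -21/2 kN
  R_B = Pa/L = (-14)·2/8 = -7/2 kN
Superposition: R_A = -65/8 kN, R_B = 33/8 kN

R_A = -65/8 kN, R_B = 33/8 kN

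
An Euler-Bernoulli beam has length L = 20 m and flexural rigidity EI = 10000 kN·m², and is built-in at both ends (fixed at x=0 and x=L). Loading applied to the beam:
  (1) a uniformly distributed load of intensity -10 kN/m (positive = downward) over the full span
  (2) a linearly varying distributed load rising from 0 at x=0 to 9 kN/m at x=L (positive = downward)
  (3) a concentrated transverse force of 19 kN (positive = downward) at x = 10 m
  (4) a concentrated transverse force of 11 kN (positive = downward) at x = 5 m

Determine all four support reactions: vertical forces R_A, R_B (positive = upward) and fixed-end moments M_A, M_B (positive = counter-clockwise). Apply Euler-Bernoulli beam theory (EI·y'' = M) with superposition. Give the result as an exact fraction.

Load 1 — uniform load w=-10 kN/m over full span:
  R_A = wL/2 = (-10)·20/2 = -100 kN
  M_A = wL²/12 = (-10)·20²/12 = -1000/3 kN·m
  R_B = wL/2 = (-10)·20/2 = -100 kN
  M_B = -wL²/12 = -(-10)·20²/12 = 1000/3 kN·m
Load 2 — triangular load w₀=9 kN/m (0→w₀ over full span):
  R_A = 3w₀L/20 = 3·9·20/20 = 27 kN
  M_A = w₀L²/30 = 9·20²/30 = 120 kN·m
  R_B = 7w₀L/20 = 7·9·20/20 = 63 kN
  M_B = -w₀L²/20 = -9·20²/20 = -180 kN·m
Load 3 — point force P=19 kN at a=10 m (b=L-a=10):
  R_A = Pb²(3a+b)/L³ = 19·10²·(3·10+10)/20³ = 19/2 kN
  M_A = Pab²/L² = 19·10·10²/20² = 95/2 kN·m
  R_B = Pa²(a+3b)/L³ = 19·10²·(10+3·10)/20³ = 19/2 kN
  M_B = -Pa²b/L² = -19·10²·10/20² = -95/2 kN·m
Load 4 — point force P=11 kN at a=5 m (b=L-a=15):
  R_A = Pb²(3a+b)/L³ = 11·15²·(3·5+15)/20³ = 297/32 kN
  M_A = Pab²/L² = 11·5·15²/20² = 495/16 kN·m
  R_B = Pa²(a+3b)/L³ = 11·5²·(5+3·15)/20³ = 55/32 kN
  M_B = -Pa²b/L² = -11·5²·15/20² = -165/16 kN·m
Superposition: R_A = -1735/32 kN, M_A = -6475/48 kN·m, R_B = -825/32 kN, M_B = 4585/48 kN·m

R_A = -1735/32 kN, M_A = -6475/48 kN·m, R_B = -825/32 kN, M_B = 4585/48 kN·m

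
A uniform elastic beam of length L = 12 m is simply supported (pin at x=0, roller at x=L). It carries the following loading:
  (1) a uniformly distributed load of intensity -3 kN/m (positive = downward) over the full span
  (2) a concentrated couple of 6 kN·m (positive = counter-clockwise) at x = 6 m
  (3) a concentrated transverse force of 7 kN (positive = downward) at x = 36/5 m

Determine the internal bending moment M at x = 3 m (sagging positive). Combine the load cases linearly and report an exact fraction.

M(3) = -153/5 kN·m

Load 1 — uniform load w=-3 kN/m over full span:
  M_1 = wx(L-x)/2 = (-3)·3·(12-3)/2 = -81/2 kN·m
Load 2 — applied couple M₀=6 kN·m at a=6 m (b=L-a=6):
  M_2 = M₀x/L  [x≤a] = 6·3/12 = 3/2 kN·m
Load 3 — point force P=7 kN at a=36/5 m (b=L-a=24/5):
  M_3 = Pbx/L  [x≤a] = 7·(24/5)·3/12 = 42/5 kN·m
Superposition: M = Σ M_i = -153/5 kN·m ≈ -30.600000 kN·m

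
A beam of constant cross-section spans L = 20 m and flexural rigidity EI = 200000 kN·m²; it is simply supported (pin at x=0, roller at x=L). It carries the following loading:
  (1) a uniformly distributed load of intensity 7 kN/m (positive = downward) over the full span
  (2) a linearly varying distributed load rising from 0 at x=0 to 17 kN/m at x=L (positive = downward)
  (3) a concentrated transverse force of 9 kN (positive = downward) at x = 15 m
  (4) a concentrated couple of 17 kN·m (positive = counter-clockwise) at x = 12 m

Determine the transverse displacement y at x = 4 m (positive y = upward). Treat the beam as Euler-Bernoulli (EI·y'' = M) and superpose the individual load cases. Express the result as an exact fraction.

Load 1 — uniform load w=7 kN/m over full span:
  y_1 = -wx(L³-2Lx²+x³)/(24EI) = -7·4·(20³-2·20·4²+4³)/(24·200000) = -406/9375 m
Load 2 — triangular load w₀=17 kN/m (0→w₀ over full span):
  y_2 = -w₀x(7L⁴-10L²x²+3x⁴)/(360LEI) = -17·4·(7·20⁴-10·20²·4²+3·4⁴)/(360·20·200000) = -11696/234375 m
Load 3 — point force P=9 kN at a=15 m (b=L-a=5):
  y_3 = -Pbx(L²-b²-x²)/(6LEI)  [x≤a] = -9·5·4·(20²-5²-4²)/(6·20·200000) = -1077/400000 m
Load 4 — applied couple M₀=17 kN·m at a=12 m (b=L-a=8):
  y_4 = (M₀x³/(6L)+C₁x)/EI  [x≤a] with C₁=M₀(3b²-L²)/(6L)=-442/15 = (17·4³/(6·20)+(-442/15)·4)/200000 = -17/31250 m
Superposition: y = Σ y_i = -964461/10000000 m ≈ -0.096446 m

y(4) = -964461/10000000 m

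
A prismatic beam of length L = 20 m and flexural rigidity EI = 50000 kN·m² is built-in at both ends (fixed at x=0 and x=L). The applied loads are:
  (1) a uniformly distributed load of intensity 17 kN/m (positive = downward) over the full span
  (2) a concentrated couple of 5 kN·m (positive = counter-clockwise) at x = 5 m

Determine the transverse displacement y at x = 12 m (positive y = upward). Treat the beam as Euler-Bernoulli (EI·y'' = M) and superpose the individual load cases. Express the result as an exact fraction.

y(12) = -3251/25000 m

Load 1 — uniform load w=17 kN/m over full span:
  y_1 = -wx²(L-x)²/(24EI) = -17·12²·(20-12)²/(24·50000) = -408/3125 m
Load 2 — applied couple M₀=5 kN·m at a=5 m (b=L-a=15):
  y_2 = (R_Ax³/6 - M_Ax²/2 - M₀(x-a)²/2)/EI  [x>a] with R_A=9/32, M_A=-15/16 = ((9/32)·12³/6 - (-15/16)·12²/2 - 5·(12-5)²/2)/50000 = 13/25000 m
Superposition: y = Σ y_i = -3251/25000 m ≈ -0.130040 m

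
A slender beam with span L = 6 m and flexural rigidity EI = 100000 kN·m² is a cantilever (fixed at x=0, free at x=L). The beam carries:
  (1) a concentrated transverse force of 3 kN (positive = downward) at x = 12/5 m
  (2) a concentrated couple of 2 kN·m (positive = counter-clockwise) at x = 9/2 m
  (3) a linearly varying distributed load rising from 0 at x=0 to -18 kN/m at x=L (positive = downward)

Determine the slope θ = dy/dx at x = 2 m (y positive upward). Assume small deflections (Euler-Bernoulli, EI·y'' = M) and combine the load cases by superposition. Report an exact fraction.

θ(2) = 201/62500 rad

Load 1 — point force P=3 kN at a=12/5 m (b=L-a=18/5):
  θ_1 = -Px(2a-x)/(2EI)  [x≤a] = -3·2·(2·(12/5)-2)/(2·100000) = -21/250000 rad
Load 2 — applied couple M₀=2 kN·m at a=9/2 m (b=L-a=3/2):
  θ_2 = M₀x/EI  [x≤a] = 2·2/100000 = 1/25000 rad
Load 3 — triangular load w₀=-18 kN/m (0→w₀ over full span):
  θ_3 = (w₀Lx²/4-w₀L²x/3-w₀x⁴/(24L))/EI = ((-18)·6·2²/4-(-18)·6²·2/3-(-18)·2⁴/(24·6))/100000 = 163/50000 rad
Superposition: θ = Σ θ_i = 201/62500 rad ≈ 0.003216 rad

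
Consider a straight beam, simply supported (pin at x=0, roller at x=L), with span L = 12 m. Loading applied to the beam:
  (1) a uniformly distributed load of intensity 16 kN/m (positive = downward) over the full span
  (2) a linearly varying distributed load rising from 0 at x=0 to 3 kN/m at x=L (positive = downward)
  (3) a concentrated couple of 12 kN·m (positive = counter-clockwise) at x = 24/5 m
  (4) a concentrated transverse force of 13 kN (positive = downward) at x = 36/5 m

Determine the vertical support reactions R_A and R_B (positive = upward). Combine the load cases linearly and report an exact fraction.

Load 1 — uniform load w=16 kN/m over full span:
  R_A = wL/2 = 16·12/2 = 96 kN
  R_B = wL/2 = 16·12/2 = 96 kN
Load 2 — triangular load w₀=3 kN/m (0→w₀ over full span):
  R_A = w₀L/6 = 3·12/6 = 6 kN
  R_B = w₀L/3 = 3·12/3 = 12 kN
Load 3 — applied couple M₀=12 kN·m at a=24/5 m (b=L-a=36/5):
  R_A = M₀/L = 12/12 = 1 kN
  R_B = -M₀/L = -12/12 = -1 kN
Load 4 — point force P=13 kN at a=36/5 m (b=L-a=24/5):
  R_A = Pb/L = 13·(24/5)/12 = 26/5 kN
  R_B = Pa/L = 13·(36/5)/12 = 39/5 kN
Superposition: R_A = 541/5 kN, R_B = 574/5 kN

R_A = 541/5 kN, R_B = 574/5 kN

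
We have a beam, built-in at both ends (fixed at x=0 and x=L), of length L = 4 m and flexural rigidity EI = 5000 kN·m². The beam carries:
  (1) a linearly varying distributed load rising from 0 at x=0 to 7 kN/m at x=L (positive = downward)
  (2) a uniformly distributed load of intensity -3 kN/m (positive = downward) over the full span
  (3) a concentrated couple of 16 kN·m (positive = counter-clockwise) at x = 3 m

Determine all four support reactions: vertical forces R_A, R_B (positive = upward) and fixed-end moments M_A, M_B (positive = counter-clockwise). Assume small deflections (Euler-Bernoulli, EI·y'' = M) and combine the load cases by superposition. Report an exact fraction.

Load 1 — triangular load w₀=7 kN/m (0→w₀ over full span):
  R_A = 3w₀L/20 = 3·7·4/20 = 21/5 kN
  M_A = w₀L²/30 = 7·4²/30 = 56/15 kN·m
  R_B = 7w₀L/20 = 7·7·4/20 = 49/5 kN
  M_B = -w₀L²/20 = -7·4²/20 = -28/5 kN·m
Load 2 — uniform load w=-3 kN/m over full span:
  R_A = wL/2 = (-3)·4/2 = -6 kN
  M_A = wL²/12 = (-3)·4²/12 = -4 kN·m
  R_B = wL/2 = (-3)·4/2 = -6 kN
  M_B = -wL²/12 = -(-3)·4²/12 = 4 kN·m
Load 3 — applied couple M₀=16 kN·m at a=3 m (b=L-a=1):
  R_A = 6M₀ab/L³ = 6·16·3·1/4³ = 9/2 kN
  M_A = M₀b(2a-b)/L² = 16·1·(2·3-1)/4² = 5 kN·m
  R_B = -6M₀ab/L³ = -6·16·3·1/4³ = -9/2 kN
  M_B = M₀a(2b-a)/L² = 16·3·(2·1-3)/4² = -3 kN·m
Superposition: R_A = 27/10 kN, M_A = 71/15 kN·m, R_B = -7/10 kN, M_B = -23/5 kN·m

R_A = 27/10 kN, M_A = 71/15 kN·m, R_B = -7/10 kN, M_B = -23/5 kN·m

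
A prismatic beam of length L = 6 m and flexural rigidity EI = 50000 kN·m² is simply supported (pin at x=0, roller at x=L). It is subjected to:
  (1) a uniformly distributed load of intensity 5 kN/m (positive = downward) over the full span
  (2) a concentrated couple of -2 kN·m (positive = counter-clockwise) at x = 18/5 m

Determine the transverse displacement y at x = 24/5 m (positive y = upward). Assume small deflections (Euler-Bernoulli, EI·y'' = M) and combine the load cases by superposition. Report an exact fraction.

y(24/5) = -1557/1562500 m

Load 1 — uniform load w=5 kN/m over full span:
  y_1 = -wx(L³-2Lx²+x³)/(24EI) = -5·(24/5)·(6³-2·6·(24/5)²+(24/5)³)/(24·50000) = -783/781250 m
Load 2 — applied couple M₀=-2 kN·m at a=18/5 m (b=L-a=12/5):
  y_2 = (M₀x³/(6L)-M₀(x-a)²/2+C₁x)/EI  [x>a] with C₁=M₀(3b²-L²)/(6L)=26/25 = ((-2)·(24/5)³/(6·6)-(-2)·((24/5)-(18/5))²/2+(26/25)·(24/5))/50000 = 9/1562500 m
Superposition: y = Σ y_i = -1557/1562500 m ≈ -0.000996 m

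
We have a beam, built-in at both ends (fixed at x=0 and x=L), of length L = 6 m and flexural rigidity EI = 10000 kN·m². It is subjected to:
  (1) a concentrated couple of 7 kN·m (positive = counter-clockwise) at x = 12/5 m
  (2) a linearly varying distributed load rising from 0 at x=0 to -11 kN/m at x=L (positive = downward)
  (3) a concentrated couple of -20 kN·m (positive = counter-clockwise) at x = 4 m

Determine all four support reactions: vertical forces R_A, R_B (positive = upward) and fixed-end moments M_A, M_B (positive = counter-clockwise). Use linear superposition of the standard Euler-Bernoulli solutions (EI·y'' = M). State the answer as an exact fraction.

R_A = -5699/450 kN, M_A = -1427/75 kN·m, R_B = -9151/450 kN, M_B = 551/25 kN·m

Load 1 — applied couple M₀=7 kN·m at a=12/5 m (b=L-a=18/5):
  R_A = 6M₀ab/L³ = 6·7·(12/5)·(18/5)/6³ = 42/25 kN
  M_A = M₀b(2a-b)/L² = 7·(18/5)·(2·(12/5)-(18/5))/6² = 21/25 kN·m
  R_B = -6M₀ab/L³ = -6·7·(12/5)·(18/5)/6³ = -42/25 kN
  M_B = M₀a(2b-a)/L² = 7·(12/5)·(2·(18/5)-(12/5))/6² = 56/25 kN·m
Load 2 — triangular load w₀=-11 kN/m (0→w₀ over full span):
  R_A = 3w₀L/20 = 3·(-11)·6/20 = -99/10 kN
  M_A = w₀L²/30 = (-11)·6²/30 = -66/5 kN·m
  R_B = 7w₀L/20 = 7·(-11)·6/20 = -231/10 kN
  M_B = -w₀L²/20 = -(-11)·6²/20 = 99/5 kN·m
Load 3 — applied couple M₀=-20 kN·m at a=4 m (b=L-a=2):
  R_A = 6M₀ab/L³ = 6·(-20)·4·2/6³ = -40/9 kN
  M_A = M₀b(2a-b)/L² = (-20)·2·(2·4-2)/6² = -20/3 kN·m
  R_B = -6M₀ab/L³ = -6·(-20)·4·2/6³ = 40/9 kN
  M_B = M₀a(2b-a)/L² = (-20)·4·(2·2-4)/6² = 0 kN·m
Superposition: R_A = -5699/450 kN, M_A = -1427/75 kN·m, R_B = -9151/450 kN, M_B = 551/25 kN·m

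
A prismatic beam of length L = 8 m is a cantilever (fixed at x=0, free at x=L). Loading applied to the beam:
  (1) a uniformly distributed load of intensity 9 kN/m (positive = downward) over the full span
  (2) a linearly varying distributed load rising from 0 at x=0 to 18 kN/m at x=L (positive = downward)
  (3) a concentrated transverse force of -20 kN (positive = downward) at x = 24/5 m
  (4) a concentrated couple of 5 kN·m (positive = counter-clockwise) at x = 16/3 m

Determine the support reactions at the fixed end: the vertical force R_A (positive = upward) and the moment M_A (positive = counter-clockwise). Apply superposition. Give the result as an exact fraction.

Load 1 — uniform load w=9 kN/m over full span:
  R_A = wL = 9·8 = 72 kN
  M_A = wL²/2 = 9·8²/2 = 288 kN·m
Load 2 — triangular load w₀=18 kN/m (0→w₀ over full span):
  R_A = w₀L/2 = 18·8/2 = 72 kN
  M_A = w₀L²/3 = 18·8²/3 = 384 kN·m
Load 3 — point force P=-20 kN at a=24/5 m (b=L-a=16/5):
  R_A = P = (-20) = -20 kN
  M_A = Pa = (-20)·(24/5) = -96 kN·m
Load 4 — applied couple M₀=5 kN·m at a=16/3 m (b=L-a=8/3):
  R_A = 0 kN
  M_A = -M₀ = -5 kN·m
Superposition: R_A = 124 kN, M_A = 571 kN·m

R_A = 124 kN, M_A = 571 kN·m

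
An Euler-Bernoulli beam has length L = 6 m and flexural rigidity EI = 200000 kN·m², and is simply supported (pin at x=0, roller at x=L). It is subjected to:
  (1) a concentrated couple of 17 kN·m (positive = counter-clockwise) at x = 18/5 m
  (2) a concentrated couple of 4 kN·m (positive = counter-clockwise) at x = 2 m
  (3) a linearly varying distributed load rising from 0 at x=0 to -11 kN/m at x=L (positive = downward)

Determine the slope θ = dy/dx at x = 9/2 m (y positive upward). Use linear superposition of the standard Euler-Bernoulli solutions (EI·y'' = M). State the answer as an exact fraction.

θ(9/2) = -599423/3840000000 rad

Load 1 — applied couple M₀=17 kN·m at a=18/5 m (b=L-a=12/5):
  θ_1 = (M₀x²/(2L)-M₀(x-a)+C₁)/EI  [x>a] with C₁=M₀(3b²-L²)/(6L)=-221/25 = (17·(9/2)²/(2·6)-17·((9/2)-(18/5))+(-221/25))/200000 = 1819/80000000 rad
Load 2 — applied couple M₀=4 kN·m at a=2 m (b=L-a=4):
  θ_2 = (M₀x²/(2L)-M₀(x-a)+C₁)/EI  [x>a] with C₁=M₀(3b²-L²)/(6L)=4/3 = (4·(9/2)²/(2·6)-4·((9/2)-2)+(4/3))/200000 = -23/2400000 rad
Load 3 — triangular load w₀=-11 kN/m (0→w₀ over full span):
  θ_3 = -w₀(7L⁴-30L²x²+15x⁴)/(360LEI) = -(-11)·(7·6⁴-30·6²·(9/2)²+15·(9/2)⁴)/(360·6·200000) = -43329/256000000 rad
Superposition: θ = Σ θ_i = -599423/3840000000 rad ≈ -0.000156 rad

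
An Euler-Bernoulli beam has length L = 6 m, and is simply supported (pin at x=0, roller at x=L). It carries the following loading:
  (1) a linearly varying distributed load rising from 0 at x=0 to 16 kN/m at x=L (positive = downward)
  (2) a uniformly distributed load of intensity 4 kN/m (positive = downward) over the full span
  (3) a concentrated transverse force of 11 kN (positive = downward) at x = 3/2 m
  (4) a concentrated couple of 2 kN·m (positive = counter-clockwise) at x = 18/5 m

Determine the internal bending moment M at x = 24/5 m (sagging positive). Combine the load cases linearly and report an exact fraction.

Load 1 — triangular load w₀=16 kN/m (0→w₀ over full span):
  M_1 = w₀Lx/6 - w₀x³/(6L) = 16·6·(24/5)/6 - 16·(24/5)³/(6·6) = 3456/125 kN·m
Load 2 — uniform load w=4 kN/m over full span:
  M_2 = wx(L-x)/2 = 4·(24/5)·(6-(24/5))/2 = 288/25 kN·m
Load 3 — point force P=11 kN at a=3/2 m (b=L-a=9/2):
  M_3 = Pa(L-x)/L  [x>a] = 11·(3/2)·(6-(24/5))/6 = 33/10 kN·m
Load 4 — applied couple M₀=2 kN·m at a=18/5 m (b=L-a=12/5):
  M_4 = M₀x/L - M₀  [x>a] = 2·(24/5)/6 - 2 = -2/5 kN·m
Superposition: M = Σ M_i = 10517/250 kN·m ≈ 42.068000 kN·m

M(24/5) = 10517/250 kN·m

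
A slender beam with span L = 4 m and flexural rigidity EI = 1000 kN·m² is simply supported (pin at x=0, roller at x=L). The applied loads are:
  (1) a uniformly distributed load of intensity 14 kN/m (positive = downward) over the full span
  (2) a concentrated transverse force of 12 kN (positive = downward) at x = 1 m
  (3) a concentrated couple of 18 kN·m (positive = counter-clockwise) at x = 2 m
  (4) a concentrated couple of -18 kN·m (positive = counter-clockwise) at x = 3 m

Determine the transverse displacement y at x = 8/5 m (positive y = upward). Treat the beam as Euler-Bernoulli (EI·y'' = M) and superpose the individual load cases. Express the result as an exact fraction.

Load 1 — uniform load w=14 kN/m over full span:
  y_1 = -wx(L³-2Lx²+x³)/(24EI) = -14·(8/5)·(4³-2·4·(8/5)²+(8/5)³)/(24·1000) = -3472/78125 m
Load 2 — point force P=12 kN at a=1 m (b=L-a=3):
  y_2 = -Pa(L-x)(2Lx-a²-x²)/(6LEI)  [x>a] = -12·1·(4-(8/5))·(2·4·(8/5)-1²-(8/5)²)/(6·4·1000) = -693/62500 m
Load 3 — applied couple M₀=18 kN·m at a=2 m (b=L-a=2):
  y_3 = (M₀x³/(6L)+C₁x)/EI  [x≤a] with C₁=M₀(3b²-L²)/(6L)=-3 = (18·(8/5)³/(6·4)+(-3)·(8/5))/1000 = -27/15625 m
Load 4 — applied couple M₀=-18 kN·m at a=3 m (b=L-a=1):
  y_4 = (M₀x³/(6L)+C₁x)/EI  [x≤a] with C₁=M₀(3b²-L²)/(6L)=39/4 = ((-18)·(8/5)³/(6·4)+(39/4)·(8/5))/1000 = 783/62500 m
Superposition: y = Σ y_i = -6989/156250 m ≈ -0.044730 m

y(8/5) = -6989/156250 m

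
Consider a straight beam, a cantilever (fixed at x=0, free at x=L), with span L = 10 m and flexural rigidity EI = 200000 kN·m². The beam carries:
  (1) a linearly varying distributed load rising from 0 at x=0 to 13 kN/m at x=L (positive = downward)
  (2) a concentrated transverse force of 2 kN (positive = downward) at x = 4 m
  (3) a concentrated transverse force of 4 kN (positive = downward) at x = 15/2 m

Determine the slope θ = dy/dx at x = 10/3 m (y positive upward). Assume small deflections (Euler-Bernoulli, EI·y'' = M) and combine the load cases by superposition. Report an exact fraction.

θ(10/3) = -57511/9720000 rad

Load 1 — triangular load w₀=13 kN/m (0→w₀ over full span):
  θ_1 = (w₀Lx²/4-w₀L²x/3-w₀x⁴/(24L))/EI = (13·10·(10/3)²/4-13·10²·(10/3)/3-13·(10/3)⁴/(24·10))/200000 = -2119/388800 rad
Load 2 — point force P=2 kN at a=4 m (b=L-a=6):
  θ_2 = -Px(2a-x)/(2EI)  [x≤a] = -2·(10/3)·(2·4-(10/3))/(2·200000) = -7/90000 rad
Load 3 — point force P=4 kN at a=15/2 m (b=L-a=5/2):
  θ_3 = -Px(2a-x)/(2EI)  [x≤a] = -4·(10/3)·(2·(15/2)-(10/3))/(2·200000) = -7/18000 rad
Superposition: θ = Σ θ_i = -57511/9720000 rad ≈ -0.005917 rad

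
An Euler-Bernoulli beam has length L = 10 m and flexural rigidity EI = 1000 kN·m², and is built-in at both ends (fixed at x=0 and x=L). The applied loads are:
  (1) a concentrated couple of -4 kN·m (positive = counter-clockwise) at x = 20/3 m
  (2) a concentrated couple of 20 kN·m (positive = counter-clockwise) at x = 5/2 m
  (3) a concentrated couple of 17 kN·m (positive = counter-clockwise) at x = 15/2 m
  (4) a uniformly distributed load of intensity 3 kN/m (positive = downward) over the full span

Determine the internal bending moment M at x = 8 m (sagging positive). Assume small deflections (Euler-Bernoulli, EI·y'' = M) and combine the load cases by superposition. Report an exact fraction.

M(8) = -1247/240 kN·m

Load 1 — applied couple M₀=-4 kN·m at a=20/3 m (b=L-a=10/3):
  M_1 = R_Ax - M_A - M₀  [x>a] with R_A=-8/15, M_A=-4/3 = (-8/15)·8 - (-4/3) - (-4) = 16/15 kN·m
Load 2 — applied couple M₀=20 kN·m at a=5/2 m (b=L-a=15/2):
  M_2 = R_Ax - M_A - M₀  [x>a] with R_A=9/4, M_A=-15/4 = (9/4)·8 - (-15/4) - 20 = 7/4 kN·m
Load 3 — applied couple M₀=17 kN·m at a=15/2 m (b=L-a=5/2):
  M_3 = R_Ax - M_A - M₀  [x>a] with R_A=153/80, M_A=85/16 = (153/80)·8 - (85/16) - 17 = -561/80 kN·m
Load 4 — uniform load w=3 kN/m over full span:
  M_4 = wLx/2 - wL²/12 - wx²/2 = 3·10·8/2 - 3·10²/12 - 3·8²/2 = -1 kN·m
Superposition: M = Σ M_i = -1247/240 kN·m ≈ -5.195833 kN·m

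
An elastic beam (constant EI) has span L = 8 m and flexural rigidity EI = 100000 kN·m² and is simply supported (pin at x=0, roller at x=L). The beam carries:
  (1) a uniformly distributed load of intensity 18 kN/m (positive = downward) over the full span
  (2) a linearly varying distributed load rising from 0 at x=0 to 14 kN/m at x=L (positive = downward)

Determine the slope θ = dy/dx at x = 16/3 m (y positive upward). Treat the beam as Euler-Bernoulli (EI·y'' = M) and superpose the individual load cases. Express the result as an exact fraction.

θ(16/3) = 9568/3796875 rad

Load 1 — uniform load w=18 kN/m over full span:
  θ_1 = -w(L³-6Lx²+4x³)/(24EI) = -18·(8³-6·8·(16/3)²+4·(16/3)³)/(24·100000) = 52/28125 rad
Load 2 — triangular load w₀=14 kN/m (0→w₀ over full span):
  θ_2 = -w₀(7L⁴-30L²x²+15x⁴)/(360LEI) = -14·(7·8⁴-30·8²·(16/3)²+15·(16/3)⁴)/(360·8·100000) = 2548/3796875 rad
Superposition: θ = Σ θ_i = 9568/3796875 rad ≈ 0.002520 rad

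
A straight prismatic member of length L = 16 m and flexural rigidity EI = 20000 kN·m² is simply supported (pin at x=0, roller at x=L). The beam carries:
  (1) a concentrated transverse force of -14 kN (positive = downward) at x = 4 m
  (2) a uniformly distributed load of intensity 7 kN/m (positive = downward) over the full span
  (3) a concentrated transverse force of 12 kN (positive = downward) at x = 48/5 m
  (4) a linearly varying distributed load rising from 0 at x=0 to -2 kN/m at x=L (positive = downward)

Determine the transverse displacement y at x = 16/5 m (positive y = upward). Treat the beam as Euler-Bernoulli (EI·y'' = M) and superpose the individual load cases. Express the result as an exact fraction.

y(16/5) = -4425538/29296875 m

Load 1 — point force P=-14 kN at a=4 m (b=L-a=12):
  y_1 = -Pbx(L²-b²-x²)/(6LEI)  [x≤a] = -(-14)·12·(16/5)·(16²-12²-(16/5)²)/(6·16·20000) = 2226/78125 m
Load 2 — uniform load w=7 kN/m over full span:
  y_2 = -wx(L³-2Lx²+x³)/(24EI) = -7·(16/5)·(16³-2·16·(16/5)²+(16/5)³)/(24·20000) = -207872/1171875 m
Load 3 — point force P=12 kN at a=48/5 m (b=L-a=32/5):
  y_3 = -Pbx(L²-b²-x²)/(6LEI)  [x≤a] = -12·(32/5)·(16/5)·(16²-(32/5)²-(16/5)²)/(6·16·20000) = -2048/78125 m
Load 4 — triangular load w₀=-2 kN/m (0→w₀ over full span):
  y_4 = -w₀x(7L⁴-10L²x²+3x⁴)/(360LEI) = -(-2)·(16/5)·(7·16⁴-10·16²·(16/5)²+3·(16/5)⁴)/(360·16·20000) = 704512/29296875 m
Superposition: y = Σ y_i = -4425538/29296875 m ≈ -0.151058 m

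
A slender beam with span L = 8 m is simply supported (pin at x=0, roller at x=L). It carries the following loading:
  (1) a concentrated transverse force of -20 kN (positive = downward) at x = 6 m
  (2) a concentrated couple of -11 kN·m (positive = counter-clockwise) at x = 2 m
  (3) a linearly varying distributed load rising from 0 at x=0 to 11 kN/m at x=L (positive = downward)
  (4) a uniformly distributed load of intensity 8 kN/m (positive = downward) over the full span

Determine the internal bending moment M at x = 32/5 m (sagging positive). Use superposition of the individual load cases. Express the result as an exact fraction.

M(32/5) = 6619/125 kN·m

Load 1 — point force P=-20 kN at a=6 m (b=L-a=2):
  M_1 = Pa(L-x)/L  [x>a] = (-20)·6·(8-(32/5))/8 = -24 kN·m
Load 2 — applied couple M₀=-11 kN·m at a=2 m (b=L-a=6):
  M_2 = M₀x/L - M₀  [x>a] = (-11)·(32/5)/8 - (-11) = 11/5 kN·m
Load 3 — triangular load w₀=11 kN/m (0→w₀ over full span):
  M_3 = w₀Lx/6 - w₀x³/(6L) = 11·8·(32/5)/6 - 11·(32/5)³/(6·8) = 4224/125 kN·m
Load 4 — uniform load w=8 kN/m over full span:
  M_4 = wx(L-x)/2 = 8·(32/5)·(8-(32/5))/2 = 1024/25 kN·m
Superposition: M = Σ M_i = 6619/125 kN·m ≈ 52.952000 kN·m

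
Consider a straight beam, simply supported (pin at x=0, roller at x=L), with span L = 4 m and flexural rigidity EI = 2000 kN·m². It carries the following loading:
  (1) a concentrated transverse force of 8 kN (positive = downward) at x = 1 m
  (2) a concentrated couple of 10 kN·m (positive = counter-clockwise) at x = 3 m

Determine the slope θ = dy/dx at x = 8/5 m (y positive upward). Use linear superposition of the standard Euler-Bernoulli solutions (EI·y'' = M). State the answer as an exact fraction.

Load 1 — point force P=8 kN at a=1 m (b=L-a=3):
  θ_1 = -Pa(2L²-6Lx+3x²+a²)/(6LEI)  [x>a] = -8·1·(2·4²-6·4·(8/5)+3·(8/5)²+1²)/(6·4·2000) = -19/50000 rad
Load 2 — applied couple M₀=10 kN·m at a=3 m (b=L-a=1):
  θ_2 = (M₀x²/(2L)+C₁)/EI  [x≤a] with C₁=M₀(3b²-L²)/(6L)=-65/12 = (10·(8/5)²/(2·4)+(-65/12))/2000 = -133/120000 rad
Superposition: θ = Σ θ_i = -893/600000 rad ≈ -0.001488 rad

θ(8/5) = -893/600000 rad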